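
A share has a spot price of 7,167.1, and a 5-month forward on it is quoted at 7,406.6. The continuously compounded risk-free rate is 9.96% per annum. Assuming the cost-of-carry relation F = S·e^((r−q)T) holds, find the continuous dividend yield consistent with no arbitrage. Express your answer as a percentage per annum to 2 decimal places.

2.07%

From F = S·e^((r−q)T): (r − q) = ln(F/S)/T
ln(7406.6/7167.1) = ln(1.033417) = 0.032871
(r − q) = 0.032871 / (5/12) = 0.078890
q = r − ln(F/S)/T = 0.0996 − 0.078890 = 0.020710
q = 2.07%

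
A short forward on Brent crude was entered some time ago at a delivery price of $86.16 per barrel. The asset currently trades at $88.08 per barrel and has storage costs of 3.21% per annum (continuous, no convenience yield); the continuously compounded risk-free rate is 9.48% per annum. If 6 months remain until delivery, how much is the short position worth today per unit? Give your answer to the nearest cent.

-$7.33 per barrel

Current fair forward for the remaining 6 months: F = S·e^((r + u)·T), (r + u) = 0.0948 + 0.0321 = 0.1269
F = 88.08 · e^(0.1269 × 6/12) = 88.08 × 1.065506 = 93.8498
Value of long forward = (F − K)·e^(−rT) = (93.8498 − 86.16) · e^(−0.0948·6/12)
= 7.6898 × 0.953706 = 7.33
Short position value = −(long value) = -$7.33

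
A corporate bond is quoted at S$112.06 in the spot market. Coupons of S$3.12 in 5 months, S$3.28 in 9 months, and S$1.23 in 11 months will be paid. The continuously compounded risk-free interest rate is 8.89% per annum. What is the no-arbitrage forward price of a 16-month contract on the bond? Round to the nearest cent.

PV(coupons) I = 3.12·e^(−0.0889·5/12) + 3.28·e^(−0.0889·9/12) + 1.23·e^(−0.0889·11/12)
I = 3.0065 + 3.0684 + 1.1337 = 7.2086
F = (S − I)·e^(rT) = (112.06 − 7.2086) · e^(0.0889·16/12)
= 104.8514 · e^0.118533 = 104.8514 × 1.125844 = S$118.05

S$118.05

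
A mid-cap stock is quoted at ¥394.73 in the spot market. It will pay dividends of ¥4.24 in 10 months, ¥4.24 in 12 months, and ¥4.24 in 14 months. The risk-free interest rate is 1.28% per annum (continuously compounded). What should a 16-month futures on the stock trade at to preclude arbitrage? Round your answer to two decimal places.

PV(dividends) I = 4.24·e^(−0.0128·10/12) + 4.24·e^(−0.0128·12/12) + 4.24·e^(−0.0128·14/12)
I = 4.1950 + 4.1861 + 4.1772 = 12.5583
F = (S − I)·e^(rT) = (394.73 − 12.5583) · e^(0.0128·16/12)
= 382.1717 · e^0.017067 = 382.1717 × 1.017213 = ¥388.75

¥388.75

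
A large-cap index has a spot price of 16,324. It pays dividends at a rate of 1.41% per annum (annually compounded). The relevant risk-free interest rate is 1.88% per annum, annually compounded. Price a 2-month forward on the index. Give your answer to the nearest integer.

F = S · (1+r)^T / (1+q)^T
= 16324 × 1.003109 / 1.002336 = 16324 × 1.000771
F = 16,337

16,337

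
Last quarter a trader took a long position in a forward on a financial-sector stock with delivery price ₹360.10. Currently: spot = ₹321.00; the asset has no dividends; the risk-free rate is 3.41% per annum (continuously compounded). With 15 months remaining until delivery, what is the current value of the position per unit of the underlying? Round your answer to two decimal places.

Current fair forward for the remaining 15 months: F = S·e^(r·T), r = 0.0341
F = 321.00 · e^(0.0341 × 15/12) = 321.00 × 1.043546 = 334.9783
Value of long forward = (F − K)·e^(−rT) = (334.9783 − 360.10) · e^(−0.0341·15/12)
= -25.1217 × 0.958271 = -24.07

-₹24.07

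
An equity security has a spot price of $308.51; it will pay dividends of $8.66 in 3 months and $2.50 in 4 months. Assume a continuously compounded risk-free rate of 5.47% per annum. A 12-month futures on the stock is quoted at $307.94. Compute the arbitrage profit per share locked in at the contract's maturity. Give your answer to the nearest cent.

PV(dividends) I = 8.66·e^(−0.0547·3/12) + 2.50·e^(−0.0547·4/12) = 10.9972
Fair futures F* = (S − I)·e^(rT) = (308.51 − 10.9972)·e^0.054700 = 297.5128 × 1.056224 = 314.2402
Market $307.94 < fair 314.2402: forward underpriced → reverse cash-and-carry (short the stock, invest proceeds at r, pay the dividends, go long the forward).
Profit at T = |F_mkt − F*| = |307.94 − 314.2402| = $6.30 per share

$6.30 per share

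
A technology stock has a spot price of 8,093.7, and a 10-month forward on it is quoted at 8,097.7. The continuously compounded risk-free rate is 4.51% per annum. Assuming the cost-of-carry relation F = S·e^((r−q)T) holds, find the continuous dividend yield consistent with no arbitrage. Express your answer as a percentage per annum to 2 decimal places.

From F = S·e^((r−q)T): (r − q) = ln(F/S)/T
ln(8097.7/8093.7) = ln(1.000494) = 0.000494
(r − q) = 0.000494 / (10/12) = 0.000593
q = r − ln(F/S)/T = 0.0451 − 0.000593 = 0.044507
q = 4.45%

4.45%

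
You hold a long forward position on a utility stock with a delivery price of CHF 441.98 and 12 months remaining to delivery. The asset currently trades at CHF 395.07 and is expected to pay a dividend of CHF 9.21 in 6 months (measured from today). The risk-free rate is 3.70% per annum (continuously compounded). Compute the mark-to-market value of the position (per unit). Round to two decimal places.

-CHF 39.90

PV(remaining dividends) I = 9.21·e^(−0.0370·6/12) = 9.0412
Current forward F = (S − I)·e^(rT) = (395.07 − 9.0412)·e^(0.0370·12/12) = 386.0288 × 1.037693 = 400.5794
Value (long) = (F − K)·e^(−rT) = (400.5794 − 441.98) × 0.963676 = -39.8968
Value = -CHF 39.90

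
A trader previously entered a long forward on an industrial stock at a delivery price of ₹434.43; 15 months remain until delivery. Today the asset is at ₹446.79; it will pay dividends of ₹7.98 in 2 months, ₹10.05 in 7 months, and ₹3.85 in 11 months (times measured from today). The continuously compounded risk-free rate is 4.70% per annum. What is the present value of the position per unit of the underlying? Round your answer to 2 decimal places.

PV(remaining dividends) I = 7.98·e^(−0.0470·2/12) + 10.05·e^(−0.0470·7/12) + 3.85·e^(−0.0470·11/12) = 21.3836
Current forward F = (S − I)·e^(rT) = (446.79 − 21.3836)·e^(0.0470·15/12) = 425.4064 × 1.060510 = 451.1477
Value (long) = (F − K)·e^(−rT) = (451.1477 − 434.43) × 0.942942 = 15.7638
Value = ₹15.76

₹15.76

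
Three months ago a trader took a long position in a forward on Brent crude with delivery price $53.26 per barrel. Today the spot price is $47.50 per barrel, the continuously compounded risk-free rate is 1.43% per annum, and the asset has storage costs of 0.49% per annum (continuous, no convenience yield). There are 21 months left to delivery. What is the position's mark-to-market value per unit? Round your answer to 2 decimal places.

-$4.03 per barrel

Current fair forward for the remaining 21 months: F = S·e^((r + u)·T), (r + u) = 0.0143 + 0.0049 = 0.0192
F = 47.50 · e^(0.0192 × 21/12) = 47.50 × 1.034171 = 49.1231
Value of long forward = (F − K)·e^(−rT) = (49.1231 − 53.26) · e^(−0.0143·21/12)
= -4.1369 × 0.975286 = -4.03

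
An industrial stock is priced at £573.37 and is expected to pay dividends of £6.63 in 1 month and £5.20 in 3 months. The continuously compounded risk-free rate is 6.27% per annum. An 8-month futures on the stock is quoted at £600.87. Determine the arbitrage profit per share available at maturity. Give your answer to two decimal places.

£15.24 per share

PV(dividends) I = 6.63·e^(−0.0627·1/12) + 5.20·e^(−0.0627·3/12) = 11.7146
Fair futures F* = (S − I)·e^(rT) = (573.37 − 11.7146)·e^0.041800 = 561.6554 × 1.042686 = 585.6302
Market £600.87 > fair 585.6302: forward overpriced → cash-and-carry (borrow at r, buy the stock and collect the dividends, short the forward).
Profit at T = |F_mkt − F*| = |600.87 − 585.6302| = £15.24 per share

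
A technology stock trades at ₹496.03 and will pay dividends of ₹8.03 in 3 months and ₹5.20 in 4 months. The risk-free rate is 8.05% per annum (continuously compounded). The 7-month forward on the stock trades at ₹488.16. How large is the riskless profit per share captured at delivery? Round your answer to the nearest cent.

PV(dividends) I = 8.03·e^(−0.0805·3/12) + 5.20·e^(−0.0805·4/12) = 12.9323
Fair forward F* = (S − I)·e^(rT) = (496.03 − 12.9323)·e^0.046958 = 483.0977 × 1.048078 = 506.3241
Market ₹488.16 < fair 506.3241: forward underpriced → reverse cash-and-carry (short the stock, invest proceeds at r, pay the dividends, go long the forward).
Profit at T = |F_mkt − F*| = |488.16 − 506.3241| = ₹18.16 per share

₹18.16 per share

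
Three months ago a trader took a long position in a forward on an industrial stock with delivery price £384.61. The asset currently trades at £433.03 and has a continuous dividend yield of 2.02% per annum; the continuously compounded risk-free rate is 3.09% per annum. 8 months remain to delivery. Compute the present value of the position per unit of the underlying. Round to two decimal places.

Current fair forward for the remaining 8 months: F = S·e^((r − q)·T), (r − q) = 0.0309 − 0.0202 = 0.0107
F = 433.03 · e^(0.0107 × 8/12) = 433.03 × 1.007159 = 436.1301
Value of long forward = (F − K)·e^(−rT) = (436.1301 − 384.61) · e^(−0.0309·8/12)
= 51.5201 × 0.979611 = 50.47

£50.47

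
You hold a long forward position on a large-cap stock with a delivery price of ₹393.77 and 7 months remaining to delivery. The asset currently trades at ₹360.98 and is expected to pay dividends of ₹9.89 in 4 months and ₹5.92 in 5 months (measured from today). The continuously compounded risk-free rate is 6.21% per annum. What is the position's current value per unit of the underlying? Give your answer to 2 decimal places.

-₹34.24

PV(remaining dividends) I = 9.89·e^(−0.0621·4/12) + 5.92·e^(−0.0621·5/12) = 15.4562
Current forward F = (S − I)·e^(rT) = (360.98 − 15.4562)·e^(0.0621·7/12) = 345.5238 × 1.036889 = 358.2698
Value (long) = (F − K)·e^(−rT) = (358.2698 − 393.77) × 0.964423 = -34.2372
Value = -₹34.24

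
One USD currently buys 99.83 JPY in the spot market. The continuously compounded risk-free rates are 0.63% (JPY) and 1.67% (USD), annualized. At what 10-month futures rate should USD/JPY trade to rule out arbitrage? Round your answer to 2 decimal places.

F = S·e^((r_JPY − r_USD)T) = 99.83 · e^((0.0063 − 0.0167) × 10/12)
= 99.83 · e^-0.008667 = 99.83 × 0.991370
F = 98.97 JPY per USD

98.97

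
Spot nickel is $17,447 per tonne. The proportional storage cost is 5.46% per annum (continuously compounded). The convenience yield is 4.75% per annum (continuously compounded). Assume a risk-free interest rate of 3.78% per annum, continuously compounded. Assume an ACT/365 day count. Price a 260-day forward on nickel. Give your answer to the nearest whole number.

$18,014 per tonne

Net carry = r + u − y = 0.0378 + 0.0546 − 0.0475 = 0.0449
F = S·e^((r+u−y)T) = 17447 · e^(0.0449 × 260/365) = 17447 · e^0.031984
= 17447 × 1.032501 = $18,014 per tonne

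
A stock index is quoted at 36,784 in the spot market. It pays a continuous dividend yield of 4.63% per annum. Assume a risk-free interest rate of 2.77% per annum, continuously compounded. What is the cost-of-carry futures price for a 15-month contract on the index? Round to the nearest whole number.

F = S·e^((r − q)T) = 36784 · e^((0.0277 − 0.0463) × 15/12)
= 36784 · e^-0.023250 = 36784 × 0.977018
F = 35,939

35,939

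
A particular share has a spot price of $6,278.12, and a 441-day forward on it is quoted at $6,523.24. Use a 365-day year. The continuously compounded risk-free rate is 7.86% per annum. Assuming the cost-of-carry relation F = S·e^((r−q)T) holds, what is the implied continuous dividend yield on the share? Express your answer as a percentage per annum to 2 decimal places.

From F = S·e^((r−q)T): (r − q) = ln(F/S)/T
ln(6523.24/6278.12) = ln(1.039044) = 0.038301
(r − q) = 0.038301 / (441/365) = 0.031700
q = r − ln(F/S)/T = 0.0786 − 0.031700 = 0.046900
q = 4.69%

4.69%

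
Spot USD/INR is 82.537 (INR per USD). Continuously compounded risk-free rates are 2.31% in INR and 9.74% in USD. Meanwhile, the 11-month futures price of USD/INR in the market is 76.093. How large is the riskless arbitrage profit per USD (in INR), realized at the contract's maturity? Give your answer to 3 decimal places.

Fair futures: F* = S·e^(carry·T), with carry = (r_INR − r_USD) = 0.0231 − 0.0974 = -0.0743
F* = 82.537 · e^(-0.0743 × 11/12) = 82.537 · e^-0.068108 = 82.537 × 0.934160 = 77.1028
Market 76.093 < fair 77.1028: forward underpriced → reverse cash-and-carry (short spot, go long the forward).
At maturity, profit = |F_mkt − F*| = |76.093 − 77.1028| = 1.010 per USD (in INR)

1.010 per USD (in INR)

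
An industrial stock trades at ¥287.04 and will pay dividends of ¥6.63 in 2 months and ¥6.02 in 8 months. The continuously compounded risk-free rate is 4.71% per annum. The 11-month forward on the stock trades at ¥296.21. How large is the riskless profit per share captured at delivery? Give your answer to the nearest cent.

¥9.47 per share

PV(dividends) I = 6.63·e^(−0.0471·2/12) + 6.02·e^(−0.0471·8/12) = 12.4121
Fair forward F* = (S − I)·e^(rT) = (287.04 − 12.4121)·e^0.043175 = 274.6279 × 1.044121 = 286.7448
Market ¥296.21 > fair 286.7448: forward overpriced → cash-and-carry (borrow at r, buy the stock and collect the dividends, short the forward).
Profit at T = |F_mkt − F*| = |296.21 − 286.7448| = ¥9.47 per share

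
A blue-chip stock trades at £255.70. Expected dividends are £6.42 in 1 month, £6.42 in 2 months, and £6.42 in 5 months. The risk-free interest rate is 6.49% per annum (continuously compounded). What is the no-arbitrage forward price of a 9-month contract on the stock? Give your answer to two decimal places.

£248.52

PV(dividends) I = 6.42·e^(−0.0649·1/12) + 6.42·e^(−0.0649·2/12) + 6.42·e^(−0.0649·5/12)
I = 6.3854 + 6.3509 + 6.2487 = 18.9850
F = (S − I)·e^(rT) = (255.70 − 18.9850) · e^(0.0649·9/12)
= 236.7150 · e^0.048675 = 236.7150 × 1.049879 = £248.52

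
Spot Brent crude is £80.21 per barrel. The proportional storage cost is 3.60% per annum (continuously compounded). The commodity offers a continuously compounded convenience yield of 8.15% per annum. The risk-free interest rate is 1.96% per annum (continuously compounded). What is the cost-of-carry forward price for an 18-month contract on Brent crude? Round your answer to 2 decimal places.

Net carry = r + u − y = 0.0196 + 0.0360 − 0.0815 = -0.0259
F = S·e^((r+u−y)T) = 80.21 · e^(-0.0259 × 18/12) = 80.21 · e^-0.038850
= 80.21 × 0.961895 = £77.15 per barrel

£77.15 per barrel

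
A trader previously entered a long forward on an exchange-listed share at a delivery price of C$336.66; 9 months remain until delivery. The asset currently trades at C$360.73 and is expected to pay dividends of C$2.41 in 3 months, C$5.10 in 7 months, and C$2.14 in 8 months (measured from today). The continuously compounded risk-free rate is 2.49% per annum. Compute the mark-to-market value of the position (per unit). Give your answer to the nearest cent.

C$20.77

PV(remaining dividends) I = 2.41·e^(−0.0249·3/12) + 5.10·e^(−0.0249·7/12) + 2.14·e^(−0.0249·8/12) = 9.5263
Current forward F = (S − I)·e^(rT) = (360.73 − 9.5263)·e^(0.0249·9/12) = 351.2037 × 1.018850 = 357.8239
Value (long) = (F − K)·e^(−rT) = (357.8239 − 336.66) × 0.981498 = 20.7723
Value = C$20.77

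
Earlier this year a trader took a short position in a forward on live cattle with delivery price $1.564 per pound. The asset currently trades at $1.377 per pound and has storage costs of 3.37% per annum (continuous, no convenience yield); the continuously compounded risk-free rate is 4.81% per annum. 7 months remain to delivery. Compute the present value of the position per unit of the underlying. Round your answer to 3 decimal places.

$0.116 per pound

Current fair forward for the remaining 7 months: F = S·e^((r + u)·T), (r + u) = 0.0481 + 0.0337 = 0.0818
F = 1.377 · e^(0.0818 × 7/12) = 1.377 × 1.048873 = 1.4443
Value of long forward = (F − K)·e^(−rT) = (1.4443 − 1.564) · e^(−0.0481·7/12)
= -0.1197 × 0.972332 = -0.116
Short position value = −(long value) = $0.116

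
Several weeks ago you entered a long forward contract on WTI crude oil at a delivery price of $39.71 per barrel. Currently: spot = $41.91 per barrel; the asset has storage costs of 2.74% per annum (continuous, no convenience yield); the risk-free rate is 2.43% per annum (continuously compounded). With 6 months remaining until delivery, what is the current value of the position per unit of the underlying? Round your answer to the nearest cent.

$3.26 per barrel

Current fair forward for the remaining 6 months: F = S·e^((r + u)·T), (r + u) = 0.0243 + 0.0274 = 0.0517
F = 41.91 · e^(0.0517 × 6/12) = 41.91 × 1.026187 = 43.0075
Value of long forward = (F − K)·e^(−rT) = (43.0075 − 39.71) · e^(−0.0243·6/12)
= 3.2975 × 0.987924 = 3.26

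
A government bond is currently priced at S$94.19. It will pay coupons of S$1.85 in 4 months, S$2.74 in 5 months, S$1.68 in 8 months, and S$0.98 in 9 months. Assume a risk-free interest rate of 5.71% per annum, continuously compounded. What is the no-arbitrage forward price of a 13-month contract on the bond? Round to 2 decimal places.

PV(coupons) I = 1.85·e^(−0.0571·4/12) + 2.74·e^(−0.0571·5/12) + 1.68·e^(−0.0571·8/12) + 0.98·e^(−0.0571·9/12)
I = 1.8151 + 2.6756 + 1.6172 + 0.9389 = 7.0468
F = (S − I)·e^(rT) = (94.19 − 7.0468) · e^(0.0571·13/12)
= 87.1432 · e^0.061858 = 87.1432 × 1.063811 = S$92.70

S$92.70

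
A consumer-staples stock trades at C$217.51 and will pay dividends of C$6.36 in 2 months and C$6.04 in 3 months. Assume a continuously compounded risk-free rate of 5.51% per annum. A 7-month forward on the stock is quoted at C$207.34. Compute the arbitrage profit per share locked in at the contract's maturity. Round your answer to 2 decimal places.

PV(dividends) I = 6.36·e^(−0.0551·2/12) + 6.04·e^(−0.0551·3/12) = 12.2592
Fair forward F* = (S − I)·e^(rT) = (217.51 − 12.2592)·e^0.032142 = 205.2508 × 1.032664 = 211.9551
Market C$207.34 < fair 211.9551: forward underpriced → reverse cash-and-carry (short the stock, invest proceeds at r, pay the dividends, go long the forward).
Profit at T = |F_mkt − F*| = |207.34 − 211.9551| = C$4.62 per share

C$4.62 per share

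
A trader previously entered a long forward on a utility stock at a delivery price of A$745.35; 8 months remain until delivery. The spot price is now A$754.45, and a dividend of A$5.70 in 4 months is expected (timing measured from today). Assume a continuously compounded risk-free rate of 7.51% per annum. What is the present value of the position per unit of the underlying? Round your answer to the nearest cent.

PV(remaining dividends) I = 5.70·e^(−0.0751·4/12) = 5.5591
Current forward F = (S − I)·e^(rT) = (754.45 − 5.5591)·e^(0.0751·8/12) = 748.8909 × 1.051341 = 787.3397
Value (long) = (F − K)·e^(−rT) = (787.3397 − 745.35) × 0.951166 = 39.9392
Value = A$39.94

A$39.94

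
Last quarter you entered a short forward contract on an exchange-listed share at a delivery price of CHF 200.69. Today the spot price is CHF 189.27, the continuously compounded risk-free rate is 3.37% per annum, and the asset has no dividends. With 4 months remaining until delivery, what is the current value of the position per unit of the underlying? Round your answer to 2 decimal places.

CHF 9.18

Current fair forward for the remaining 4 months: F = S·e^(r·T), r = 0.0337
F = 189.27 · e^(0.0337 × 4/12) = 189.27 × 1.011297 = 191.4082
Value of long forward = (F − K)·e^(−rT) = (191.4082 − 200.69) · e^(−0.0337·4/12)
= -9.2818 × 0.988830 = -9.18
Short position value = −(long value) = CHF 9.18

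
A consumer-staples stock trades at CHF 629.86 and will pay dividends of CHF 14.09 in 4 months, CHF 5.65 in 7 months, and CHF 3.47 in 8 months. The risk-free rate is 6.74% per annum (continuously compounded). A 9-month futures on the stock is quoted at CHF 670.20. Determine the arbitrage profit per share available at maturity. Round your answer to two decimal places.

PV(dividends) I = 14.09·e^(−0.0674·4/12) + 5.65·e^(−0.0674·7/12) + 3.47·e^(−0.0674·8/12) = 22.5267
Fair futures F* = (S − I)·e^(rT) = (629.86 − 22.5267)·e^0.050550 = 607.3333 × 1.051849 = 638.8229
Market CHF 670.20 > fair 638.8229: forward overpriced → cash-and-carry (borrow at r, buy the stock and collect the dividends, short the forward).
Profit at T = |F_mkt − F*| = |670.20 − 638.8229| = CHF 31.38 per share

CHF 31.38 per share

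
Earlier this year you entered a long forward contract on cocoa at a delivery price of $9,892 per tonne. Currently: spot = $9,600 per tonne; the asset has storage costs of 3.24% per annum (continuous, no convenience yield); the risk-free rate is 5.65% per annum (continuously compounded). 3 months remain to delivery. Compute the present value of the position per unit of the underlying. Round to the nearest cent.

-$75.18 per tonne

Current fair forward for the remaining 3 months: F = S·e^((r + u)·T), (r + u) = 0.0565 + 0.0324 = 0.0889
F = 9600 · e^(0.0889 × 3/12) = 9600 × 1.02247382 = 9815.7487
Value of long forward = (F − K)·e^(−rT) = (9815.7487 − 9892) · e^(−0.0565·3/12)
= -76.2513 × 0.98597429 = -75.18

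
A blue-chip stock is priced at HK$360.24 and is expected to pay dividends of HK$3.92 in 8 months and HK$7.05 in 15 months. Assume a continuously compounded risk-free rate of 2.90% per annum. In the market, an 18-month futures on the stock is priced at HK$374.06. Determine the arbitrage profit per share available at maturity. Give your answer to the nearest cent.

HK$8.92 per share

PV(dividends) I = 3.92·e^(−0.0290·8/12) + 7.05·e^(−0.0290·15/12) = 10.6440
Fair futures F* = (S − I)·e^(rT) = (360.24 − 10.6440)·e^0.043500 = 349.5960 × 1.044460 = 365.1390
Market HK$374.06 > fair 365.1390: forward overpriced → cash-and-carry (borrow at r, buy the stock and collect the dividends, short the forward).
Profit at T = |F_mkt − F*| = |374.06 − 365.1390| = HK$8.92 per share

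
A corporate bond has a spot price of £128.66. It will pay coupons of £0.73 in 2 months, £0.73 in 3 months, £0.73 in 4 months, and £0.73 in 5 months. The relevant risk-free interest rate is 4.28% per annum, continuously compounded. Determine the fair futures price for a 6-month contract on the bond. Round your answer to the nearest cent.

PV(coupons) I = 0.73·e^(−0.0428·2/12) + 0.73·e^(−0.0428·3/12) + 0.73·e^(−0.0428·4/12) + 0.73·e^(−0.0428·5/12)
I = 0.7248 + 0.7222 + 0.7197 + 0.7171 = 2.8838
F = (S − I)·e^(rT) = (128.66 − 2.8838) · e^(0.0428·6/12)
= 125.7762 · e^0.021400 = 125.7762 × 1.021631 = £128.50

£128.50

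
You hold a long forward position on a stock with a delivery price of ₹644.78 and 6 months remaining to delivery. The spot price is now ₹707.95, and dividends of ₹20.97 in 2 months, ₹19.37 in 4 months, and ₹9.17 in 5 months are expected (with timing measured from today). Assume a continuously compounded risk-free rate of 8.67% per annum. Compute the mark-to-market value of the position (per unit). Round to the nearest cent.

₹42.19

PV(remaining dividends) I = 20.97·e^(−0.0867·2/12) + 19.37·e^(−0.0867·4/12) + 9.17·e^(−0.0867·5/12) = 48.3320
Current forward F = (S − I)·e^(rT) = (707.95 − 48.3320)·e^(0.0867·6/12) = 659.6180 × 1.044303 = 688.8411
Value (long) = (F − K)·e^(−rT) = (688.8411 − 644.78) × 0.957576 = 42.1919
Value = ₹42.19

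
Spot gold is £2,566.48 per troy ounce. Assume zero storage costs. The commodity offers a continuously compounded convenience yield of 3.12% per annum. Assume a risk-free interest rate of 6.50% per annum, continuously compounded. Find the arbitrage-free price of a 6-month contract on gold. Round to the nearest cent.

Net carry = r + u − y = 0.0650 + 0.0000 − 0.0312 = 0.0338
F = S·e^((r+u−y)T) = 2566.48 · e^(0.0338 × 6/12) = 2566.48 · e^0.01690000
= 2566.48 × 1.01704361 = £2,610.22 per troy ounce

£2,610.22 per troy ounce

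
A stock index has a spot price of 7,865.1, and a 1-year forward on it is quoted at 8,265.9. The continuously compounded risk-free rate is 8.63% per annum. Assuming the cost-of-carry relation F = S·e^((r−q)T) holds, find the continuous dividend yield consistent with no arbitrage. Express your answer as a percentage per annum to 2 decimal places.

3.66%

From F = S·e^((r−q)T): (r − q) = ln(F/S)/T
ln(8265.9/7865.1) = ln(1.050959) = 0.049703
(r − q) = 0.049703 / (1) = 0.049703
q = r − ln(F/S)/T = 0.0863 − 0.049703 = 0.036597
q = 3.66%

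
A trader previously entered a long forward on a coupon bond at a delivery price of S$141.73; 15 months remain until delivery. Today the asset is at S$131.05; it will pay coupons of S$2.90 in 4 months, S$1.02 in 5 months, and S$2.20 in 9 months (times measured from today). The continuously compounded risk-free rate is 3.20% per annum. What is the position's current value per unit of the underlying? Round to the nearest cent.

PV(remaining coupons) I = 2.90·e^(−0.0320·4/12) + 1.02·e^(−0.0320·5/12) + 2.20·e^(−0.0320·9/12) = 6.0235
Current forward F = (S − I)·e^(rT) = (131.05 − 6.0235)·e^(0.0320·15/12) = 125.0265 × 1.040811 = 130.1290
Value (long) = (F − K)·e^(−rT) = (130.1290 − 141.73) × 0.960789 = -11.1461
Value = -S$11.15

-S$11.15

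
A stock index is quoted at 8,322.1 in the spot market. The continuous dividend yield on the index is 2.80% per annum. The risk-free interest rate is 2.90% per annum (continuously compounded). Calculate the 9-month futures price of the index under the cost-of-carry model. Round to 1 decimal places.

F = S·e^((r − q)T) = 8322.1 · e^((0.0290 − 0.0280) × 9/12)
= 8322.1 · e^0.000750 = 8322.1 × 1.000750
F = 8,328.3

8,328.3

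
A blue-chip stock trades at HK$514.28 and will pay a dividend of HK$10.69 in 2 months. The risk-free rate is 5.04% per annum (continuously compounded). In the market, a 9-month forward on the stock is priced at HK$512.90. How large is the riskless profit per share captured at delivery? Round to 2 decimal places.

PV(dividends) I = 10.69·e^(−0.0504·2/12) = 10.6006
Fair forward F* = (S − I)·e^(rT) = (514.28 − 10.6006)·e^0.037800 = 503.6794 × 1.038524 = 523.0831
Market HK$512.90 < fair 523.0831: forward underpriced → reverse cash-and-carry (short the stock, invest proceeds at r, pay the dividends, go long the forward).
Profit at T = |F_mkt − F*| = |512.90 − 523.0831| = HK$10.18 per share

HK$10.18 per share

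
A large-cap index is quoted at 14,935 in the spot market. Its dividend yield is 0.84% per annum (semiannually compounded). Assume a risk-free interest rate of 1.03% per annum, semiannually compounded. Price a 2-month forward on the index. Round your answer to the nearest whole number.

14,940

F = S · (1+r/2)^(2T) / (1+q/2)^(2T)
= 14935 × 1.001714 / 1.001398 = 14935 × 1.000316
F = 14,940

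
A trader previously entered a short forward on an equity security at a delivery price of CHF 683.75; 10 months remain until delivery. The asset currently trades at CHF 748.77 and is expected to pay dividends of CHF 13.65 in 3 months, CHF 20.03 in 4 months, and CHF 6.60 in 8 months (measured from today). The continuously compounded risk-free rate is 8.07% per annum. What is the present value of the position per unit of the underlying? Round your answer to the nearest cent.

-CHF 70.36

PV(remaining dividends) I = 13.65·e^(−0.0807·3/12) + 20.03·e^(−0.0807·4/12) + 6.60·e^(−0.0807·8/12) = 39.1300
Current forward F = (S − I)·e^(rT) = (748.77 − 39.1300)·e^(0.0807·10/12) = 709.6400 × 1.069563 = 759.0047
Value (long) = (F − K)·e^(−rT) = (759.0047 − 683.75) × 0.934961 = 70.3602
Short position value = −(long value) = -CHF 70.36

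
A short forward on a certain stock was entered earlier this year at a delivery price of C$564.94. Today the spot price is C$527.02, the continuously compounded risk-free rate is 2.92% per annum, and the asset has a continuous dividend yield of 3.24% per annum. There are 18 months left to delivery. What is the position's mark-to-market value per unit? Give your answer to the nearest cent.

Current fair forward for the remaining 18 months: F = S·e^((r − q)·T), (r − q) = 0.0292 − 0.0324 = -0.0032
F = 527.02 · e^(-0.0032 × 18/12) = 527.02 × 0.995212 = 524.4966
Value of long forward = (F − K)·e^(−rT) = (524.4966 − 564.94) · e^(−0.0292·18/12)
= -40.4434 × 0.957145 = -38.71
Short position value = −(long value) = C$38.71

C$38.71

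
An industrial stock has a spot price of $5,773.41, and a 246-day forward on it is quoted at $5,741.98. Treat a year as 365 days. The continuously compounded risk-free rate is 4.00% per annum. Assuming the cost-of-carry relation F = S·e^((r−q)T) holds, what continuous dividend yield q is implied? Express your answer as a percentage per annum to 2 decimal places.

From F = S·e^((r−q)T): (r − q) = ln(F/S)/T
ln(5741.98/5773.41) = ln(0.994556) = -0.005459
(r − q) = -0.005459 / (246/365) = -0.008100
q = r − ln(F/S)/T = 0.0400 + 0.008100 = 0.048100
q = 4.81%

4.81%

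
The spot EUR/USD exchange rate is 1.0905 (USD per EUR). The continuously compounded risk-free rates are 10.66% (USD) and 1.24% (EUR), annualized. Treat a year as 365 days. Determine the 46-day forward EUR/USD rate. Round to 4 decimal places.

1.1035

F = S·e^((r_USD − r_EUR)T) = 1.0905 · e^((0.1066 − 0.0124) × 46/365)
= 1.0905 · e^0.011872 = 1.0905 × 1.011943
F = 1.1035 USD per EUR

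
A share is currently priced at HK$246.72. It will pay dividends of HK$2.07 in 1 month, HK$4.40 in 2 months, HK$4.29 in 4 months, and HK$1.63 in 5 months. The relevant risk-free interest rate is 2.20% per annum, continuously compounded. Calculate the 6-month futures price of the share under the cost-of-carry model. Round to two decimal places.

PV(dividends) I = 2.07·e^(−0.0220·1/12) + 4.40·e^(−0.0220·2/12) + 4.29·e^(−0.0220·4/12) + 1.63·e^(−0.0220·5/12)
I = 2.0662 + 4.3839 + 4.2587 + 1.6151 = 12.3239
F = (S − I)·e^(rT) = (246.72 − 12.3239) · e^(0.0220·6/12)
= 234.3961 · e^0.011000 = 234.3961 × 1.011061 = HK$236.99

HK$236.99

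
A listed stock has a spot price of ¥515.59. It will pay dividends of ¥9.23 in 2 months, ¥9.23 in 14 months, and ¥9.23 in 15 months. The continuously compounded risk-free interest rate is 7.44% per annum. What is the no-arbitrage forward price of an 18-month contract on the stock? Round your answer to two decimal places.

¥547.41

PV(dividends) I = 9.23·e^(−0.0744·2/12) + 9.23·e^(−0.0744·14/12) + 9.23·e^(−0.0744·15/12)
I = 9.1163 + 8.4626 + 8.4103 = 25.9892
F = (S − I)·e^(rT) = (515.59 − 25.9892) · e^(0.0744·18/12)
= 489.6008 · e^0.111600 = 489.6008 × 1.118066 = ¥547.41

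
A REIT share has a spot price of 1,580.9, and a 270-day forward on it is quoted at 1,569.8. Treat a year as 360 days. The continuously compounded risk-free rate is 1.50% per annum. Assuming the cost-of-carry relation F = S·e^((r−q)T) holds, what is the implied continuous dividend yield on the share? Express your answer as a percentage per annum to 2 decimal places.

2.44%

From F = S·e^((r−q)T): (r − q) = ln(F/S)/T
ln(1569.8/1580.9) = ln(0.992979) = -0.007046
(r − q) = -0.007046 / (270/360) = -0.009395
q = r − ln(F/S)/T = 0.0150 + 0.009395 = 0.024395
q = 2.44%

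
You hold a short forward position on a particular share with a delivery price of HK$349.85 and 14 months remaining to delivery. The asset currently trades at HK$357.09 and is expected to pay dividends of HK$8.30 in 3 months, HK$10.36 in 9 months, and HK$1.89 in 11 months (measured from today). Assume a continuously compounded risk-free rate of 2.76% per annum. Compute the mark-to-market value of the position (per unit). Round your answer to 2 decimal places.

PV(remaining dividends) I = 8.30·e^(−0.0276·3/12) + 10.36·e^(−0.0276·9/12) + 1.89·e^(−0.0276·11/12) = 20.2335
Current forward F = (S − I)·e^(rT) = (357.09 − 20.2335)·e^(0.0276·14/12) = 336.8565 × 1.032724 = 347.8798
Value (long) = (F − K)·e^(−rT) = (347.8798 − 349.85) × 0.968313 = -1.9078
Short position value = −(long value) = HK$1.91

HK$1.91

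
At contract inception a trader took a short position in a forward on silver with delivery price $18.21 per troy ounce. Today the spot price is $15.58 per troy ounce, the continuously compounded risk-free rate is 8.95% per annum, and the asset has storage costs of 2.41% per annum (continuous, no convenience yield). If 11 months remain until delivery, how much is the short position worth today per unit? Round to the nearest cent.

Current fair forward for the remaining 11 months: F = S·e^((r + u)·T), (r + u) = 0.0895 + 0.0241 = 0.1136
F = 15.58 · e^(0.1136 × 11/12) = 15.58 × 1.109748 = 17.2899
Value of long forward = (F − K)·e^(−rT) = (17.2899 − 18.21) · e^(−0.0895·11/12)
= -0.9201 × 0.921234 = -0.85
Short position value = −(long value) = $0.85

$0.85 per troy ounce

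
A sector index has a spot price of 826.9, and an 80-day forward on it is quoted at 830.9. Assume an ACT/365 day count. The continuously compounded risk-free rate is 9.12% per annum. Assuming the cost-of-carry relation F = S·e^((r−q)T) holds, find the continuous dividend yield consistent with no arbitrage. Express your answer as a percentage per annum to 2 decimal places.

6.92%

From F = S·e^((r−q)T): (r − q) = ln(F/S)/T
ln(830.9/826.9) = ln(1.004837) = 0.004825
(r − q) = 0.004825 / (80/365) = 0.022014
q = r − ln(F/S)/T = 0.0912 − 0.022014 = 0.069186
q = 6.92%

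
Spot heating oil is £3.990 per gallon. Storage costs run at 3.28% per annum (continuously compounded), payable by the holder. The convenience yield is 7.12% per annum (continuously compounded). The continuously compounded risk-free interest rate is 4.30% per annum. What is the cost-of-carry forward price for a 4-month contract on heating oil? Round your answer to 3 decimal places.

Net carry = r + u − y = 0.0430 + 0.0328 − 0.0712 = 0.0046
F = S·e^((r+u−y)T) = 3.990 · e^(0.0046 × 4/12) = 3.990 · e^0.001533
= 3.990 × 1.001534 = £3.996 per gallon

£3.996 per gallon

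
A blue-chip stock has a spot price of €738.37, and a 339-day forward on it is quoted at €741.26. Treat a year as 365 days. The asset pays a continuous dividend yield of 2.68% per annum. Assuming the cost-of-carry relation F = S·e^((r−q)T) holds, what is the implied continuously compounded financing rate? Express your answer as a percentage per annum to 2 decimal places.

3.10%

From F = S·e^((r−q)T): (r − q) = ln(F/S)/T
ln(741.26/738.37) = ln(1.003914) = 0.003906
(r − q) = 0.003906 / (339/365) = 0.004206
r = ln(F/S)/T + q = 0.004206 + 0.0268 = 0.031006
r = 3.10%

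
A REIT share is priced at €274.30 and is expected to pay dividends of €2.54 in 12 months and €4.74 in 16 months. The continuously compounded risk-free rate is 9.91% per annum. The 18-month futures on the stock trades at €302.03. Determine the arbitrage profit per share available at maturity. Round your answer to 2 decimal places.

€8.74 per share

PV(dividends) I = 2.54·e^(−0.0991·12/12) + 4.74·e^(−0.0991·16/12) = 6.4537
Fair futures F* = (S − I)·e^(rT) = (274.30 − 6.4537)·e^0.148650 = 267.8463 × 1.160267 = 310.7732
Market €302.03 < fair 310.7732: forward underpriced → reverse cash-and-carry (short the stock, invest proceeds at r, pay the dividends, go long the forward).
Profit at T = |F_mkt − F*| = |302.03 − 310.7732| = €8.74 per share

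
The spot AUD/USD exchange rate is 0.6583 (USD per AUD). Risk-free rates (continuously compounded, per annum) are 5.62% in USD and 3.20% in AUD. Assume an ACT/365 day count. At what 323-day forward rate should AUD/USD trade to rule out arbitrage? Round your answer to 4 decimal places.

F = S·e^((r_USD − r_AUD)T) = 0.6583 · e^((0.0562 − 0.0320) × 323/365)
= 0.6583 · e^0.021415 = 0.6583 × 1.021646
F = 0.6725 USD per AUD

0.6725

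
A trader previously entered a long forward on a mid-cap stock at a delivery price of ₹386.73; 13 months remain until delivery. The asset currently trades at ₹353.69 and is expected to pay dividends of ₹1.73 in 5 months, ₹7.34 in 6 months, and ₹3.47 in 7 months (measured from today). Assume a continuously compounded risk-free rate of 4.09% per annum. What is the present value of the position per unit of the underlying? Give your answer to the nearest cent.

-₹28.56

PV(remaining dividends) I = 1.73·e^(−0.0409·5/12) + 7.34·e^(−0.0409·6/12) + 3.47·e^(−0.0409·7/12) = 12.2804
Current forward F = (S − I)·e^(rT) = (353.69 − 12.2804)·e^(0.0409·13/12) = 341.4096 × 1.045305 = 356.8772
Value (long) = (F − K)·e^(−rT) = (356.8772 − 386.73) × 0.956659 = -28.5589
Value = -₹28.56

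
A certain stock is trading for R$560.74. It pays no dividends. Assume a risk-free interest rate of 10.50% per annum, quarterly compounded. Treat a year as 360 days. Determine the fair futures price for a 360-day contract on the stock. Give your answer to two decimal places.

R$621.98

F = S · (1+r/4)^(4T)
= 560.74 × 1.109207
F = R$621.98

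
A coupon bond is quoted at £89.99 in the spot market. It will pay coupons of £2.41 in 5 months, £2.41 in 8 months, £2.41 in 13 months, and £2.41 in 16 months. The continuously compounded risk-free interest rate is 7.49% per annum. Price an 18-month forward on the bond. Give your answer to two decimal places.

£90.58

PV(coupons) I = 2.41·e^(−0.0749·5/12) + 2.41·e^(−0.0749·8/12) + 2.41·e^(−0.0749·13/12) + 2.41·e^(−0.0749·16/12)
I = 2.3359 + 2.2926 + 2.2222 + 2.1809 = 9.0316
F = (S − I)·e^(rT) = (89.99 − 9.0316) · e^(0.0749·18/12)
= 80.9584 · e^0.112350 = 80.9584 × 1.118904 = £90.58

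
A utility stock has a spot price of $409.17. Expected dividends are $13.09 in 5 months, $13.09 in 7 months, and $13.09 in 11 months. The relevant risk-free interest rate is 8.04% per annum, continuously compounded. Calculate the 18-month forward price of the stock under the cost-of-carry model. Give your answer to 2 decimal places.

PV(dividends) I = 13.09·e^(−0.0804·5/12) + 13.09·e^(−0.0804·7/12) + 13.09·e^(−0.0804·11/12)
I = 12.6587 + 12.4903 + 12.1600 = 37.3090
F = (S − I)·e^(rT) = (409.17 − 37.3090) · e^(0.0804·18/12)
= 371.8610 · e^0.120600 = 371.8610 × 1.128174 = $419.52

$419.52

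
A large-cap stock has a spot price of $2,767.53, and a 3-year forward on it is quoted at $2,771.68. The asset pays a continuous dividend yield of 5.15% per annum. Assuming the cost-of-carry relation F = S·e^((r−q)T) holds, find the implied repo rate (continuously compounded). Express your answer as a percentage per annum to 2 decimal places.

From F = S·e^((r−q)T): (r − q) = ln(F/S)/T
ln(2771.68/2767.53) = ln(1.001500) = 0.001499
(r − q) = 0.001499 / (3) = 0.000500
r = ln(F/S)/T + q = 0.000500 + 0.0515 = 0.052000
r = 5.20%

5.20%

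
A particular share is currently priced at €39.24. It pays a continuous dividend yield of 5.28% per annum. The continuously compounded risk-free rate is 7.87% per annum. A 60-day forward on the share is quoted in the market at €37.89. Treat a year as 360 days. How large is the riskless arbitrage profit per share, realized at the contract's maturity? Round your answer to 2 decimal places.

Fair forward: F* = S·e^(carry·T), with carry = (r − q) = 0.0787 − 0.0528 = 0.0259
F* = 39.24 · e^(0.0259 × 60/360) = 39.24 · e^0.004317 = 39.24 × 1.004326 = €39.4098
Market €37.89 < fair €39.4098: forward underpriced → reverse cash-and-carry (short spot, go long the forward).
At maturity, profit = |F_mkt − F*| = |37.89 − 39.4098| = €1.52 per share

€1.52 per share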